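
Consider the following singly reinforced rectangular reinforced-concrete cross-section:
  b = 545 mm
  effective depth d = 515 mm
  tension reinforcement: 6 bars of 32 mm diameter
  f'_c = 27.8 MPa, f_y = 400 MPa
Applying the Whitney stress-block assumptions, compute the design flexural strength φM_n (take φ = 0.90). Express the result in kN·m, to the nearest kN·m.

φM_n ≈ 764 kN·m

A_s = 6 × 804 = 4824 mm².
T = A_s f_y = 4824 × 400 = 1929600 N = 1929.6 kN.
From C = T: a = T/(0.85 f'_c b) = 1929600/(0.85 × 27.8 × 545) = 149.83 mm.
M_n = T(d − a/2) = 1929.6 kN × (515 − 74.915) mm = 849.19 kN·m.
φM_n = 0.90 × 849.19 = 764.27 kN·m.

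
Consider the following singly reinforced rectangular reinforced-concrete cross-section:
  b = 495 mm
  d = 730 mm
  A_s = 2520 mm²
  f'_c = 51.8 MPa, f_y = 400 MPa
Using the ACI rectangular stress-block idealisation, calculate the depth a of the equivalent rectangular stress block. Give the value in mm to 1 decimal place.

T = A_s f_y = 2520 × 400 = 1008000 N = 1008 kN.
Setting C = 0.85 f'_c a b equal to T: a = 1008000/(0.85 × 51.8 × 495) = 46.2 mm.

a ≈ 46.2 mm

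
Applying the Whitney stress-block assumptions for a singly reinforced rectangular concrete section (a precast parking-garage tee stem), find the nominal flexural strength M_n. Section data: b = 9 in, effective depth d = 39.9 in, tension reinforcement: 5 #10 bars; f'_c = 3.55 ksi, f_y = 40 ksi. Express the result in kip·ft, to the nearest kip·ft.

M_n ≈ 746 kip·ft

A_s = 5 × 1.27 = 6.35 in².
T = A_s f_y = 6.35 × 40 = 254 kips.
a = T/(0.85 f'_c b) = 254/(0.85 × 3.55 × 9) = 9.353 in.
M_n = T(d − a/2) = 254 × (39.9 − 4.6765) = 8946.8 kip·in = 8946.8/12 = 745.57 kip·ft.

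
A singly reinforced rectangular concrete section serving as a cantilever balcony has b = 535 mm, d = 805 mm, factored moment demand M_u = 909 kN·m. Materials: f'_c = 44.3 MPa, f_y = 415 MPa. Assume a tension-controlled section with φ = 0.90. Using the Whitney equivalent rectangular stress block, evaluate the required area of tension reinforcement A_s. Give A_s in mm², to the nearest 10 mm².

M_n = M_u/φ = 909/0.90 = 1010 kN·m.
With M_n = 0.85 f'_c a b (d − a/2), solve the quadratic for a:
a = d − √(d² − 2M_n/(0.85 f'_c b)) = 805 − √(805² − 2 × 1010×10⁶/(0.85 × 44.3 × 535)) = 64.90 mm.
A_s = 0.85 f'_c a b / f_y = 0.85 × 44.3 × 64.90 × 535 / 415 = 3150.5 mm².

A_s ≈ 3150 mm²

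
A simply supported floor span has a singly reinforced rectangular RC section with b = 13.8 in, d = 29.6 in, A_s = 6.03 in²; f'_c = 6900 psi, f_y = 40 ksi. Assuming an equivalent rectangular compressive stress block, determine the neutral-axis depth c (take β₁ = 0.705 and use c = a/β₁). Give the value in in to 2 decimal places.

T = A_s f_y = 6.03 × 40 = 241.2 kips.
a = T/(0.85 f'_c b) = 241.2/(0.85 × 6.9 × 13.8) = 2.9801 in.
With β₁ = 0.705, c = a/β₁ = 2.9801/0.705 = 4.23 in.

c ≈ 4.23 in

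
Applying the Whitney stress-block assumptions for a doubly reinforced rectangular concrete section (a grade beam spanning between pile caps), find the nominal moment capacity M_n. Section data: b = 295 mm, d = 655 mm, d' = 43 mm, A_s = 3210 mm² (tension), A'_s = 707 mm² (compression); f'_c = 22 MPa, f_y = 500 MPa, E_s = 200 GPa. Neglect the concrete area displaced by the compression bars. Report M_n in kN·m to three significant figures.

M_n ≈ 894 kN·m

Assume both tension and compression steel yield.
Net tension couple steel: A_s − A'_s = 2503 mm².
a = (A_s − A'_s) f_y / (0.85 f'_c b) = 1251500/(0.85 × 22 × 295) = 226.86 mm.
c = a/β₁ = 226.86/0.85 = 266.89 mm; ε'_s = 0.003(c − d')/c = 0.0025 ≥ f_y/E_s = 0.0025, so compression steel does yield.
M_n = (A_s − A'_s) f_y (d − a/2) + A'_s f_y (d − d') = [1251500 × (655 − 113.43) + 353500 × (655 − 43)] × 10⁻⁶ = 677.77 + 216.34 = 894.11 kN·m.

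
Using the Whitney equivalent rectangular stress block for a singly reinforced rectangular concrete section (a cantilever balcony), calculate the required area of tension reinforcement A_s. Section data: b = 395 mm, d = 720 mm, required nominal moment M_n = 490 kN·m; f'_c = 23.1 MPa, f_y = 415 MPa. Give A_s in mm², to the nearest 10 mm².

With M_n = 0.85 f'_c a b (d − a/2), solve the quadratic for a:
a = d − √(d² − 2M_n/(0.85 f'_c b)) = 720 − √(720² − 2 × 490×10⁶/(0.85 × 23.1 × 395)) = 93.87 mm.
A_s = 0.85 f'_c a b / f_y = 0.85 × 23.1 × 93.87 × 395 / 415 = 1754.3 mm².

A_s ≈ 1750 mm²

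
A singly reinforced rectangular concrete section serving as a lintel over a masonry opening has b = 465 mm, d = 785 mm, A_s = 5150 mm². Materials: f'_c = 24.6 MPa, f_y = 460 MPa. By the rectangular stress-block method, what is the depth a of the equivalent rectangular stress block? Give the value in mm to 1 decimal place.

a ≈ 243.6 mm

T = A_s f_y = 5150 × 460 = 2369000 N = 2369 kN.
Setting C = 0.85 f'_c a b equal to T: a = 2369000/(0.85 × 24.6 × 465) = 243.6 mm.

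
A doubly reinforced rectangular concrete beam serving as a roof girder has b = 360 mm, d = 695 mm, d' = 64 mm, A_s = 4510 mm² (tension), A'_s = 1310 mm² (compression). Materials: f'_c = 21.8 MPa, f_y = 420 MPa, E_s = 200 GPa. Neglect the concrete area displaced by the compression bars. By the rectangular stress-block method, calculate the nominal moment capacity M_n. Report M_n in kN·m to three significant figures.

Assume both tension and compression steel yield.
Net tension couple steel: A_s − A'_s = 3200 mm².
a = (A_s − A'_s) f_y / (0.85 f'_c b) = 1344000/(0.85 × 21.8 × 360) = 201.48 mm.
c = a/β₁ = 201.48/0.85 = 237.04 mm; ε'_s = 0.003(c − d')/c = 0.0022 ≥ f_y/E_s = 0.0021, so compression steel does yield.
M_n = (A_s − A'_s) f_y (d − a/2) + A'_s f_y (d − d') = [1344000 × (695 − 100.74) + 550200 × (695 − 64)] × 10⁻⁶ = 798.69 + 347.18 = 1145.87 kN·m.

M_n ≈ 1150 kN·m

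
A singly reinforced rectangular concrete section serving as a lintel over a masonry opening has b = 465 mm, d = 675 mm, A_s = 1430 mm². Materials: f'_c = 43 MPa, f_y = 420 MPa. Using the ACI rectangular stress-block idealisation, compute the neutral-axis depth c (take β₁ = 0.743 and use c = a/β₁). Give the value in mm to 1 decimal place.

c ≈ 47.6 mm

T = A_s f_y = 1430 × 420 = 600600 N = 600.6 kN.
Setting C = 0.85 f'_c a b equal to T: a = 600600/(0.85 × 43 × 465) = 35.338 mm.
With β₁ = 0.743, c = a/β₁ = 35.338/0.743 = 47.6 mm.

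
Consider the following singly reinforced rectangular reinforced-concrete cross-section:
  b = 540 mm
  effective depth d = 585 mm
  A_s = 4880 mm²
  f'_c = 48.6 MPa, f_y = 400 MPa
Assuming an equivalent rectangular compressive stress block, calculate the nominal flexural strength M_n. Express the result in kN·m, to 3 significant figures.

T = A_s f_y = 4880 × 400 = 1952000 N = 1952 kN.
From C = T: a = T/(0.85 f'_c b) = 1952000/(0.85 × 48.6 × 540) = 87.50 mm.
M_n = T(d − a/2) = 1952 kN × (585 − 43.75) mm = 1056.52 kN·m.

M_n ≈ 1060 kN·m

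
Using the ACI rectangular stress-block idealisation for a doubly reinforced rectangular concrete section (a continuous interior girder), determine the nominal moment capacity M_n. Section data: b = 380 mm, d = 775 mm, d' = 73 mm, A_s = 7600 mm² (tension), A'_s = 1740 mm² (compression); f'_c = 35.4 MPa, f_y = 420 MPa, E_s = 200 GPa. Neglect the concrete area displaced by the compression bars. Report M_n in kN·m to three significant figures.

Assume both tension and compression steel yield.
Net tension couple steel: A_s − A'_s = 5860 mm².
a = (A_s − A'_s) f_y / (0.85 f'_c b) = 2461200/(0.85 × 35.4 × 380) = 215.25 mm.
c = a/β₁ = 215.25/0.797 = 270.08 mm; ε'_s = 0.003(c − d')/c = 0.0022 ≥ f_y/E_s = 0.0021, so compression steel does yield.
M_n = (A_s − A'_s) f_y (d − a/2) + A'_s f_y (d − d') = [2461200 × (775 − 107.625) + 730800 × (775 − 73)] × 10⁻⁶ = 1642.54 + 513.02 = 2155.56 kN·m.

M_n ≈ 2160 kN·m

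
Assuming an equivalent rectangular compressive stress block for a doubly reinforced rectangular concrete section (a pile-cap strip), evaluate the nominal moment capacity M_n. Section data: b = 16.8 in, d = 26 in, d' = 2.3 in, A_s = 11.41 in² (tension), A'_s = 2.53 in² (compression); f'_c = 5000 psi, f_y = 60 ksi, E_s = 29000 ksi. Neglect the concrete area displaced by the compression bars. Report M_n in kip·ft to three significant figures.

Assume both steels yield.
a = (A_s − A'_s) f_y/(0.85 f'_c b) = (11.41 − 2.53) × 60/(0.85 × 5 × 16.8) = 7.462 in.
c = a/β₁ = 7.462/0.8 = 9.328 in; ε'_s = 0.003(c − d')/c = 0.0023 ≥ ε_y = 0.0021, so the compression steel yields.
M_n = (A_s − A'_s) f_y (d − a/2) + A'_s f_y (d − d') = 532.8 × (26 − 3.731) + 151.8 × (26 − 2.3) = 11864.9 + 3597.7 = 15462.6 kip·in = 15462.6/12 = 1288.55 kip·ft.

M_n ≈ 1290 kip·ft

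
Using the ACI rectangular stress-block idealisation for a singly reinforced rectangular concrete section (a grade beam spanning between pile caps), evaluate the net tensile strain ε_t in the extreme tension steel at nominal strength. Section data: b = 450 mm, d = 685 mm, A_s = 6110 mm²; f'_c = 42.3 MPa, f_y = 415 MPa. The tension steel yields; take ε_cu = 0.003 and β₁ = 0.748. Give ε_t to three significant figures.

a = A_s f_y/(0.85 f'_c b) = 156.72 mm.
β₁ = 0.748, so c = a/β₁ = 156.72/0.748 = 209.52 mm.
From the linear strain diagram with ε_cu = 0.003: ε_t = 0.003 (d − c)/c = 0.003 × (685 − 209.52)/209.52 = 0.00681.
Since ε_t ≥ 0.005, the section is tension-controlled.

ε_t ≈ 0.00681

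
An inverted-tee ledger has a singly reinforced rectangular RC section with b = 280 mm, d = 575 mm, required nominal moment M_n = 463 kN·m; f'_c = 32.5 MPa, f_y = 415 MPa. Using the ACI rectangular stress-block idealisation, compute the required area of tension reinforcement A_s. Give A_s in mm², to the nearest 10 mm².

A_s ≈ 2160 mm²

With M_n = 0.85 f'_c a b (d − a/2), solve the quadratic for a:
a = d − √(d² − 2M_n/(0.85 f'_c b)) = 575 − √(575² − 2 × 463×10⁶/(0.85 × 32.5 × 280)) = 115.75 mm.
A_s = 0.85 f'_c a b / f_y = 0.85 × 32.5 × 115.75 × 280 / 415 = 2157.4 mm².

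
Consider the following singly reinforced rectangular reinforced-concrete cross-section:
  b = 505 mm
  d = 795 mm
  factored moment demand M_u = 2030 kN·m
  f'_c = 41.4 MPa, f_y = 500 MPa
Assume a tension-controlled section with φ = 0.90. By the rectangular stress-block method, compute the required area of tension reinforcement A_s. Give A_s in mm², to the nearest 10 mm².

A_s ≈ 6400 mm²

M_n = M_u/φ = 2030/0.90 = 2255.56 kN·m.
With M_n = 0.85 f'_c a b (d − a/2), solve the quadratic for a:
a = d − √(d² − 2M_n/(0.85 f'_c b)) = 795 − √(795² − 2 × 2255.56×10⁶/(0.85 × 41.4 × 505)) = 180.04 mm.
A_s = 0.85 f'_c a b / f_y = 0.85 × 41.4 × 180.04 × 505 / 500 = 6399.0 mm².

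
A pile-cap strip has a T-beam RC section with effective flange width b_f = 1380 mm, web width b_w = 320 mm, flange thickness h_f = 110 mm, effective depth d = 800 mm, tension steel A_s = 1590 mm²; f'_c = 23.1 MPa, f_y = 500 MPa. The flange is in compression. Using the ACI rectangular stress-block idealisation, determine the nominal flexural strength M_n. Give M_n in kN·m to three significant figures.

M_n ≈ 624 kN·m

Tension: T = A_s f_y = 1590 × 500 = 795000 N.
Try a within the flange: a = T/(0.85 f'_c b_f) = 795000/(0.85 × 23.1 × 1380) = 29.34 mm.
Since a = 29.34 ≤ h_f = 110 mm, the stress block lies entirely in the flange; analyse as a rectangular beam of width b_f.
M_n = T(d − a/2) = 795000 × (800 − 14.67) = 624.34 × 10⁶ N·mm.
M_n = 624.34 kN·m.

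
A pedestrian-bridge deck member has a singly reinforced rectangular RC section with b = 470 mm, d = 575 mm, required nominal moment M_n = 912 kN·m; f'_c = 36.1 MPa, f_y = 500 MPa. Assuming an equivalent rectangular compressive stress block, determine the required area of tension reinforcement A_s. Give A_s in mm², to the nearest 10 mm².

With M_n = 0.85 f'_c a b (d − a/2), solve the quadratic for a:
a = d − √(d² − 2M_n/(0.85 f'_c b)) = 575 − √(575² − 2 × 912×10⁶/(0.85 × 36.1 × 470)) = 123.17 mm.
A_s = 0.85 f'_c a b / f_y = 0.85 × 36.1 × 123.17 × 470 / 500 = 3552.7 mm².

A_s ≈ 3550 mm²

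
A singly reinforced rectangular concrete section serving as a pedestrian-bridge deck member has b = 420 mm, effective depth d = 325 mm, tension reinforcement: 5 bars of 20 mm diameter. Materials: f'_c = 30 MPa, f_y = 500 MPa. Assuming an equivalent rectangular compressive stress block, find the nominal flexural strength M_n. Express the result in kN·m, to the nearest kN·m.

A_s = 5 × 314 = 1570 mm².
T = A_s f_y = 1570 × 500 = 785000 N = 785 kN.
From C = T: a = T/(0.85 f'_c b) = 785000/(0.85 × 30 × 420) = 73.30 mm.
M_n = T(d − a/2) = 785 kN × (325 − 36.65) mm = 226.35 kN·m.

M_n ≈ 226 kN·m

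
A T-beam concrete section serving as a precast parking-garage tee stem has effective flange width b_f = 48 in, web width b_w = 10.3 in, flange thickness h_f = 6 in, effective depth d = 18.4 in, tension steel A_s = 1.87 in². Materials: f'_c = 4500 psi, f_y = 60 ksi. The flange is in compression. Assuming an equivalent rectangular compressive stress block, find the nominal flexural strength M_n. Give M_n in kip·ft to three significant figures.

Tension: T = A_s f_y = 1.87 × 60 = 112.2 kips.
Try a within the flange: a = T/(0.85 f'_c b_f) = 112.2/(0.85 × 4.5 × 48) = 0.611 in.
Since a = 0.611 ≤ h_f = 6 in, the stress block lies entirely in the flange; analyse as a rectangular beam of width b_f.
M_n = T(d − a/2) = 112.2 × (18.4 − 0.3055) = 2030.2 kip·in.
M_n = 2030.2/12 = 169.18 kip·ft.

M_n ≈ 169 kip·ft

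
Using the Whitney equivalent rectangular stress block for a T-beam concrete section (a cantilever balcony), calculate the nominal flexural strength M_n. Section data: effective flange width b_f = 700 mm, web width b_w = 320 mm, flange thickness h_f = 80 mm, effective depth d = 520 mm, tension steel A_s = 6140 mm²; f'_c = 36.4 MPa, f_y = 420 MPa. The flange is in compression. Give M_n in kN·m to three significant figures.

M_n ≈ 1170 kN·m

Tension: T = A_s f_y = 6140 × 420 = 2578800 N.
Try a within the flange: a = T/(0.85 f'_c b_f) = 2578800/(0.85 × 36.4 × 700) = 119.07 mm.
a = 119.07 > h_f = 80 mm: the block extends into the web. Split into flange-overhang and web parts.
C_f = 0.85 f'_c (b_f − b_w) h_f = 0.85 × 36.4 × (700 − 320) × 80 = 940576 N.
Remaining web compression depth: a_w = (T − C_f)/(0.85 f'_c b_w) = (2578800 − 940576)/(0.85 × 36.4 × 320) = 165.46 mm.
M_n = C_f(d − h_f/2) + (T − C_f)(d − a_w/2) = 940576 × (520 − 40) + 1638224 × (520 − 82.73) = 451.48 + 716.35 = 1167.83 × 10⁶ N·mm.
M_n = 1167.83 kN·m.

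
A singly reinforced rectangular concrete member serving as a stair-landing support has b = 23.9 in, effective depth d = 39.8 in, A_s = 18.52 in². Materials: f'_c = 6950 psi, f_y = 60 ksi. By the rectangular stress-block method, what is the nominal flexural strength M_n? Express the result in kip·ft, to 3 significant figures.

M_n ≈ 3320 kip·ft

T = A_s f_y = 18.52 × 60 = 1111.2 kips.
a = T/(0.85 f'_c b) = 1111.2/(0.85 × 6.95 × 23.9) = 7.870 in.
M_n = T(d − a/2) = 1111.2 × (39.8 − 3.935) = 39853.2 kip·in = 39853.2/12 = 3321.10 kip·ft.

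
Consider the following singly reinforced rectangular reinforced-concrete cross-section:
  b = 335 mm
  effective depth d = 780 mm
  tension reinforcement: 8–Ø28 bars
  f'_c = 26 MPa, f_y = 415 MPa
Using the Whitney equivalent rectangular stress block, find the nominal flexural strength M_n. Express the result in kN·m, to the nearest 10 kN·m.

A_s = 8 × 616 = 4928 mm².
T = A_s f_y = 4928 × 415 = 2045120 N = 2045.12 kN.
From C = T: a = T/(0.85 f'_c b) = 2045120/(0.85 × 26 × 335) = 276.24 mm.
M_n = T(d − a/2) = 2045.12 kN × (780 − 138.12) mm = 1312.72 kN·m.

M_n ≈ 1310 kN·m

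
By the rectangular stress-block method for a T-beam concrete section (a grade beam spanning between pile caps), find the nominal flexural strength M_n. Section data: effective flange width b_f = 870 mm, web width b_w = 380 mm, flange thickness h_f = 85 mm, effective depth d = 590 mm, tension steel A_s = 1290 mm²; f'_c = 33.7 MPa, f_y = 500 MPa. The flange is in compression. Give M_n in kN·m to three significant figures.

Tension: T = A_s f_y = 1290 × 500 = 645000 N.
Try a within the flange: a = T/(0.85 f'_c b_f) = 645000/(0.85 × 33.7 × 870) = 25.88 mm.
Since a = 25.88 ≤ h_f = 85 mm, the stress block lies entirely in the flange; analyse as a rectangular beam of width b_f.
M_n = T(d − a/2) = 645000 × (590 − 12.94) = 372.20 × 10⁶ N·mm.
M_n = 372.20 kN·m.

M_n ≈ 372 kN·m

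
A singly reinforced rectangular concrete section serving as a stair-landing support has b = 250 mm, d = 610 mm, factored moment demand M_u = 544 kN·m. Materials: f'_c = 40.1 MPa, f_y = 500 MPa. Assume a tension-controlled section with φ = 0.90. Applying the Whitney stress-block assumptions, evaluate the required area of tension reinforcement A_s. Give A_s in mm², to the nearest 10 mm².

M_n = M_u/φ = 544/0.90 = 604.444 kN·m.
With M_n = 0.85 f'_c a b (d − a/2), solve the quadratic for a:
a = d − √(d² − 2M_n/(0.85 f'_c b)) = 610 − √(610² − 2 × 604.444×10⁶/(0.85 × 40.1 × 250)) = 130.17 mm.
A_s = 0.85 f'_c a b / f_y = 0.85 × 40.1 × 130.17 × 250 / 500 = 2218.4 mm².

A_s ≈ 2220 mm²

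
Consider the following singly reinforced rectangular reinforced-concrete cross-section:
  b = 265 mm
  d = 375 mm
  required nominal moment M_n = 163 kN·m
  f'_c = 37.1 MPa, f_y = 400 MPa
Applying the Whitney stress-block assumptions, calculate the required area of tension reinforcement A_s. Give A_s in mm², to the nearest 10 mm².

With M_n = 0.85 f'_c a b (d − a/2), solve the quadratic for a:
a = d − √(d² − 2M_n/(0.85 f'_c b)) = 375 − √(375² − 2 × 163×10⁶/(0.85 × 37.1 × 265)) = 56.23 mm.
A_s = 0.85 f'_c a b / f_y = 0.85 × 37.1 × 56.23 × 265 / 400 = 1174.8 mm².

A_s ≈ 1170 mm²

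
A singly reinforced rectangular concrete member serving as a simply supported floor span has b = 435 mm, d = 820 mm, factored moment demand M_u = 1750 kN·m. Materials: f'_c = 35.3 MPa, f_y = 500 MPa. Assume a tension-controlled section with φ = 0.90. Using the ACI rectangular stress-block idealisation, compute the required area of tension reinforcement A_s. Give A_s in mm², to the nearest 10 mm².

M_n = M_u/φ = 1750/0.90 = 1944.44 kN·m.
With M_n = 0.85 f'_c a b (d − a/2), solve the quadratic for a:
a = d − √(d² − 2M_n/(0.85 f'_c b)) = 820 − √(820² − 2 × 1944.44×10⁶/(0.85 × 35.3 × 435)) = 208.08 mm.
A_s = 0.85 f'_c a b / f_y = 0.85 × 35.3 × 208.08 × 435 / 500 = 5431.8 mm².

A_s ≈ 5430 mm²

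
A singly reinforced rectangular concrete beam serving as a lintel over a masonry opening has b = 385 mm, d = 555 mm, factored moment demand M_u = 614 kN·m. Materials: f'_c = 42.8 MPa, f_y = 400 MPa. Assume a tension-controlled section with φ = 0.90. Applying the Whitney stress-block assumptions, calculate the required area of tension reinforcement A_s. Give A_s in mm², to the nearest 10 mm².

M_n = M_u/φ = 614/0.90 = 682.222 kN·m.
With M_n = 0.85 f'_c a b (d − a/2), solve the quadratic for a:
a = d − √(d² − 2M_n/(0.85 f'_c b)) = 555 − √(555² − 2 × 682.222×10⁶/(0.85 × 42.8 × 385)) = 96.08 mm.
A_s = 0.85 f'_c a b / f_y = 0.85 × 42.8 × 96.08 × 385 / 400 = 3364.3 mm².

A_s ≈ 3360 mm²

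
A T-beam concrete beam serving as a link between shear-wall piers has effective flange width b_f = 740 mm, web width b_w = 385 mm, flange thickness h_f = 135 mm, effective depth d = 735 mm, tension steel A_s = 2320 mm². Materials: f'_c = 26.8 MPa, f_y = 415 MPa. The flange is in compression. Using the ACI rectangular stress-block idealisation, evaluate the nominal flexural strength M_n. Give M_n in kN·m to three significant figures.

Tension: T = A_s f_y = 2320 × 415 = 962800 N.
Try a within the flange: a = T/(0.85 f'_c b_f) = 962800/(0.85 × 26.8 × 740) = 57.12 mm.
Since a = 57.12 ≤ h_f = 135 mm, the stress block lies entirely in the flange; analyse as a rectangular beam of width b_f.
M_n = T(d − a/2) = 962800 × (735 − 28.56) = 680.16 × 10⁶ N·mm.
M_n = 680.16 kN·m.

M_n ≈ 680 kN·m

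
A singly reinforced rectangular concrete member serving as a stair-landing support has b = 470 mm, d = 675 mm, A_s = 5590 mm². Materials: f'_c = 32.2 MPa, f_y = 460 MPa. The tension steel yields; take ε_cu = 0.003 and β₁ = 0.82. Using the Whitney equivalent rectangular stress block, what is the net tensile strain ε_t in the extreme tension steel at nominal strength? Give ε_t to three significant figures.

ε_t ≈ 0.00531

a = A_s f_y/(0.85 f'_c b) = 199.89 mm.
β₁ = 0.82, so c = a/β₁ = 199.89/0.82 = 243.77 mm.
From the linear strain diagram with ε_cu = 0.003: ε_t = 0.003 (d − c)/c = 0.003 × (675 − 243.77)/243.77 = 0.00531.
Since ε_t ≥ 0.005, the section is tension-controlled.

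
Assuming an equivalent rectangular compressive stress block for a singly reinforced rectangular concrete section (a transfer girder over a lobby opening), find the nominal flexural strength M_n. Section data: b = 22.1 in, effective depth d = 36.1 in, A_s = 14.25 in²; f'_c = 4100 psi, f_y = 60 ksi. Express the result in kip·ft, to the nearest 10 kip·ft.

T = A_s f_y = 14.25 × 60 = 855 kips.
a = T/(0.85 f'_c b) = 855/(0.85 × 4.1 × 22.1) = 11.101 in.
M_n = T(d − a/2) = 855 × (36.1 − 5.5505) = 26119.8 kip·in = 26119.8/12 = 2176.65 kip·ft.

M_n ≈ 2180 kip·ft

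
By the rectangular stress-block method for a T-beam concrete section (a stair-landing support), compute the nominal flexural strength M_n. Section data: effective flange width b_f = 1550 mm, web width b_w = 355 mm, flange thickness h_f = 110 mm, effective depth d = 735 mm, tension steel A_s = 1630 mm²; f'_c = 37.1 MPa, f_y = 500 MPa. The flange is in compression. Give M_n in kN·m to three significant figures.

Tension: T = A_s f_y = 1630 × 500 = 815000 N.
Try a within the flange: a = T/(0.85 f'_c b_f) = 815000/(0.85 × 37.1 × 1550) = 16.67 mm.
Since a = 16.67 ≤ h_f = 110 mm, the stress block lies entirely in the flange; analyse as a rectangular beam of width b_f.
M_n = T(d − a/2) = 815000 × (735 − 8.335) = 592.23 × 10⁶ N·mm.
M_n = 592.23 kN·m.

M_n ≈ 592 kN·m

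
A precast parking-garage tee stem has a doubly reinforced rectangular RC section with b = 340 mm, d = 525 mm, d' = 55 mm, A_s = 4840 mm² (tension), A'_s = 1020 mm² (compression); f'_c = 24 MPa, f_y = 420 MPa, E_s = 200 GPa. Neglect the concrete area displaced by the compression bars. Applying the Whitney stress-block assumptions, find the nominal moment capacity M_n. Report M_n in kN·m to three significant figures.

Assume both tension and compression steel yield.
Net tension couple steel: A_s − A'_s = 3820 mm².
a = (A_s − A'_s) f_y / (0.85 f'_c b) = 1604400/(0.85 × 24 × 340) = 231.31 mm.
c = a/β₁ = 231.31/0.85 = 272.13 mm; ε'_s = 0.003(c − d')/c = 0.0024 ≥ f_y/E_s = 0.0021, so compression steel does yield.
M_n = (A_s − A'_s) f_y (d − a/2) + A'_s f_y (d − d') = [1604400 × (525 − 115.655) + 428400 × (525 − 55)] × 10⁻⁶ = 656.75 + 201.35 = 858.10 kN·m.

M_n ≈ 858 kN·m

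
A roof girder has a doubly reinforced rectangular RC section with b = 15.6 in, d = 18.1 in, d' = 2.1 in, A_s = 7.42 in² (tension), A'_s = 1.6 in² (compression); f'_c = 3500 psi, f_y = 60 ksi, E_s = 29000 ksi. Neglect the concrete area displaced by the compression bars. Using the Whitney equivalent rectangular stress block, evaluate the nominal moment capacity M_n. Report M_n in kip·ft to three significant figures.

Assume both steels yield.
a = (A_s − A'_s) f_y/(0.85 f'_c b) = (7.42 − 1.6) × 60/(0.85 × 3.5 × 15.6) = 7.524 in.
c = a/β₁ = 7.524/0.85 = 8.852 in; ε'_s = 0.003(c − d')/c = 0.0023 ≥ ε_y = 0.0021, so the compression steel yields.
M_n = (A_s − A'_s) f_y (d − a/2) + A'_s f_y (d − d') = 349.2 × (18.1 − 3.762) + 96 × (18.1 − 2.1) = 5006.8 + 1536.0 = 6542.8 kip·in = 6542.8/12 = 545.23 kip·ft.

M_n ≈ 545 kip·ft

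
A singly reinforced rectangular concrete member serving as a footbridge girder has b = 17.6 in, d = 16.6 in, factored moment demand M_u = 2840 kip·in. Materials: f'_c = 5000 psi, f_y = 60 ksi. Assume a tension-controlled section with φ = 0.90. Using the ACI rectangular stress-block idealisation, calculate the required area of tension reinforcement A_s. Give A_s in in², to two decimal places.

M_n = M_u/φ = 2840/0.90 = 3155.56 kip·in.
From M_n = 0.85 f'_c a b (d − a/2):
a = d − √(d² − 2M_n/(0.85 f'_c b)) = 16.6 − √(16.6² − 2 × 3155.56/(0.85 × 5 × 17.6)) = 2.773 in.
A_s = 0.85 f'_c a b / f_y = 0.85 × 5 × 2.773 × 17.6 / 60 = 3.457 in².

A_s ≈ 3.46 in²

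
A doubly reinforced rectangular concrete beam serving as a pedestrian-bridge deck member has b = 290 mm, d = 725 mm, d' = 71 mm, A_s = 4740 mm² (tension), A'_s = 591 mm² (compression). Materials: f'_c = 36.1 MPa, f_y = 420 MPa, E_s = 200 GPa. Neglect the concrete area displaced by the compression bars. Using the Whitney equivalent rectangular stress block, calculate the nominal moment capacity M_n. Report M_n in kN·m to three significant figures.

M_n ≈ 1260 kN·m

Assume both tension and compression steel yield.
Net tension couple steel: A_s − A'_s = 4149 mm².
a = (A_s − A'_s) f_y / (0.85 f'_c b) = 1742580/(0.85 × 36.1 × 290) = 195.83 mm.
c = a/β₁ = 195.83/0.792 = 247.26 mm; ε'_s = 0.003(c − d')/c = 0.0021 ≥ f_y/E_s = 0.0021, so compression steel does yield.
M_n = (A_s − A'_s) f_y (d − a/2) + A'_s f_y (d − d') = [1742580 × (725 − 97.915) + 248220 × (725 − 71)] × 10⁻⁶ = 1092.75 + 162.34 = 1255.09 kN·m.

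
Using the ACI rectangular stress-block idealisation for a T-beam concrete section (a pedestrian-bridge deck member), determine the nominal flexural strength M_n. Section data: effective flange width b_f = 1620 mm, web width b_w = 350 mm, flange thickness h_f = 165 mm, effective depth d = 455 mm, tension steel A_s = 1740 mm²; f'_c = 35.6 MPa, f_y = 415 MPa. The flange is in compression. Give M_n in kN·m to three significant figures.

Tension: T = A_s f_y = 1740 × 415 = 722100 N.
Try a within the flange: a = T/(0.85 f'_c b_f) = 722100/(0.85 × 35.6 × 1620) = 14.73 mm.
Since a = 14.73 ≤ h_f = 165 mm, the stress block lies entirely in the flange; analyse as a rectangular beam of width b_f.
M_n = T(d − a/2) = 722100 × (455 − 7.365) = 323.24 × 10⁶ N·mm.
M_n = 323.24 kN·m.

M_n ≈ 323 kN·m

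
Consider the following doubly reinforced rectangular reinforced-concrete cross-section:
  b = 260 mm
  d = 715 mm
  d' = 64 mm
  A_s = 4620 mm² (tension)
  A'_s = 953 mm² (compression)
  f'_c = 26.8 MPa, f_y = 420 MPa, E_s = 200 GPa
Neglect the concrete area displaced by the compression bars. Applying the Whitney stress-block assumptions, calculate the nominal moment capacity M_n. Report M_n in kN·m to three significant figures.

Assume both tension and compression steel yield.
Net tension couple steel: A_s − A'_s = 3667 mm².
a = (A_s − A'_s) f_y / (0.85 f'_c b) = 1540140/(0.85 × 26.8 × 260) = 260.04 mm.
c = a/β₁ = 260.04/0.85 = 305.93 mm; ε'_s = 0.003(c − d')/c = 0.0024 ≥ f_y/E_s = 0.0021, so compression steel does yield.
M_n = (A_s − A'_s) f_y (d − a/2) + A'_s f_y (d − d') = [1540140 × (715 − 130.02) + 400260 × (715 − 64)] × 10⁻⁶ = 900.95 + 260.57 = 1161.52 kN·m.

M_n ≈ 1160 kN·m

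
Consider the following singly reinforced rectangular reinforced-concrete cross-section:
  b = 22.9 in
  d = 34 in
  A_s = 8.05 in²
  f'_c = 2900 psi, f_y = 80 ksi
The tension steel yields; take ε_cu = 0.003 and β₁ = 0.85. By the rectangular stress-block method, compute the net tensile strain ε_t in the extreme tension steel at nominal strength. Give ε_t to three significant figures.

ε_t ≈ 0.00460

a = A_s f_y/(0.85 f'_c b) = 11.409 in.
β₁ = 0.85, so c = a/β₁ = 11.409/0.85 = 13.422 in.
From the linear strain diagram with ε_cu = 0.003: ε_t = 0.003 (d − c)/c = 0.003 × (34 − 13.422)/13.422 = 0.00460.
ε_t is between 0.004 and 0.005 — transition zone.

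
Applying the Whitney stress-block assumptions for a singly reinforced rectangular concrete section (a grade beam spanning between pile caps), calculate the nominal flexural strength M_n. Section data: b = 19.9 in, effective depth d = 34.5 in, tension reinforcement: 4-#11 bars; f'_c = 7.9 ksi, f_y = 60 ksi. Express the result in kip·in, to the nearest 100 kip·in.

M_n ≈ 12400 kip·in

A_s = 4 × 1.56 = 6.24 in².
T = A_s f_y = 6.24 × 60 = 374.4 kips.
a = T/(0.85 f'_c b) = 374.4/(0.85 × 7.9 × 19.9) = 2.802 in.
M_n = T(d − a/2) = 374.4 × (34.5 − 1.401) = 12392.3 kip·in.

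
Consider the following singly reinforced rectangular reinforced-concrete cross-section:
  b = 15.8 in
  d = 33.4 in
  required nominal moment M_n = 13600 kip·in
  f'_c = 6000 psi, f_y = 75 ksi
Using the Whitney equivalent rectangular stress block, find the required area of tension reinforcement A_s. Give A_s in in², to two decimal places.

A_s ≈ 5.92 in²

From M_n = 0.85 f'_c a b (d − a/2):
a = d − √(d² − 2M_n/(0.85 f'_c b)) = 33.4 − √(33.4² − 2 × 13600/(0.85 × 6 × 15.8)) = 5.507 in.
A_s = 0.85 f'_c a b / f_y = 0.85 × 6 × 5.507 × 15.8 / 75 = 5.917 in².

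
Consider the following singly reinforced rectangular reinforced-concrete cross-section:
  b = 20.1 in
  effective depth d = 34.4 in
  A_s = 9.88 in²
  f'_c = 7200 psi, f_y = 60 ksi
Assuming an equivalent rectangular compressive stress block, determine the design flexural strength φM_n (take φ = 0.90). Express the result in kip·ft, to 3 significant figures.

T = A_s f_y = 9.88 × 60 = 592.8 kips.
a = T/(0.85 f'_c b) = 592.8/(0.85 × 7.2 × 20.1) = 4.819 in.
M_n = T(d − a/2) = 592.8 × (34.4 − 2.4095) = 18964.0 kip·in = 18964.0/12 = 1580.33 kip·ft.
φM_n = 0.90 × 1580.33 = 1422.30 kip·ft.

φM_n ≈ 1420 kip·ft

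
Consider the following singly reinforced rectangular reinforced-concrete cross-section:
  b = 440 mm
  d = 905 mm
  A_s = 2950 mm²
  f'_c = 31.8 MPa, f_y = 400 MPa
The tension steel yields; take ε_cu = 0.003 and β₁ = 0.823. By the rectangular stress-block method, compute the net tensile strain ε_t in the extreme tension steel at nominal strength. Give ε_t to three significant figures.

ε_t ≈ 0.0195

a = A_s f_y/(0.85 f'_c b) = 99.22 mm.
β₁ = 0.823, so c = a/β₁ = 99.22/0.823 = 120.56 mm.
From the linear strain diagram with ε_cu = 0.003: ε_t = 0.003 (d − c)/c = 0.003 × (905 − 120.56)/120.56 = 0.0195.
Since ε_t ≥ 0.005, the section is tension-controlled.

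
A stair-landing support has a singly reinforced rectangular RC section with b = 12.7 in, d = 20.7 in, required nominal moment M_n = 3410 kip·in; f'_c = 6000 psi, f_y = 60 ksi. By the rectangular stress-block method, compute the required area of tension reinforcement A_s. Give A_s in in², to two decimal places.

From M_n = 0.85 f'_c a b (d − a/2):
a = d − √(d² − 2M_n/(0.85 f'_c b)) = 20.7 − √(20.7² − 2 × 3410/(0.85 × 6 × 12.7)) = 2.722 in.
A_s = 0.85 f'_c a b / f_y = 0.85 × 6 × 2.722 × 12.7 / 60 = 2.938 in².

A_s ≈ 2.94 in²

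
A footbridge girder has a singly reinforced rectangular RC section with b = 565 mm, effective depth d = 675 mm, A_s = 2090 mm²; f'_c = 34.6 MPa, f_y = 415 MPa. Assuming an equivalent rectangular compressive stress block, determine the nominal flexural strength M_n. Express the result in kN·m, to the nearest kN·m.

T = A_s f_y = 2090 × 415 = 867350 N = 867.35 kN.
From C = T: a = T/(0.85 f'_c b) = 867350/(0.85 × 34.6 × 565) = 52.20 mm.
M_n = T(d − a/2) = 867.35 kN × (675 − 26.1) mm = 562.82 kN·m.

M_n ≈ 563 kN·m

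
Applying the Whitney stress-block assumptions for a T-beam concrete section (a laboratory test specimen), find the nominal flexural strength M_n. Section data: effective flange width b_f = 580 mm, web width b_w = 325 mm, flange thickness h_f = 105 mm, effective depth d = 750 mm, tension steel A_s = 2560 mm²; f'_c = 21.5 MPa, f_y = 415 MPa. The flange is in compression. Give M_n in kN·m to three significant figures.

Tension: T = A_s f_y = 2560 × 415 = 1062400 N.
Try a within the flange: a = T/(0.85 f'_c b_f) = 1062400/(0.85 × 21.5 × 580) = 100.23 mm.
Since a = 100.23 ≤ h_f = 105 mm, the stress block lies entirely in the flange; analyse as a rectangular beam of width b_f.
M_n = T(d − a/2) = 1062400 × (750 − 50.115) = 743.56 × 10⁶ N·mm.
M_n = 743.56 kN·m.

M_n ≈ 744 kN·m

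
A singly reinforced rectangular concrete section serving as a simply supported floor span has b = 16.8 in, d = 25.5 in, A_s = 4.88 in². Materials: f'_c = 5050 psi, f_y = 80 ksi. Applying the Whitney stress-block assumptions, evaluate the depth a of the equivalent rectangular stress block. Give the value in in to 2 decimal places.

T = A_s f_y = 4.88 × 80 = 390.4 kips.
a = T/(0.85 f'_c b) = 390.4/(0.85 × 5.05 × 16.8) = 5.41 in.

a ≈ 5.41 in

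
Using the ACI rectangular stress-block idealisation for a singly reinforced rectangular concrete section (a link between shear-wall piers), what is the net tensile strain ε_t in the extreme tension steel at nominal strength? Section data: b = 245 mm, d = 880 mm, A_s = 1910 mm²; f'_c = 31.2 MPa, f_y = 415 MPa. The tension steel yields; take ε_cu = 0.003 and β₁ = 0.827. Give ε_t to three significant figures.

ε_t ≈ 0.0149

a = A_s f_y/(0.85 f'_c b) = 121.99 mm.
β₁ = 0.827, so c = a/β₁ = 121.99/0.827 = 147.51 mm.
From the linear strain diagram with ε_cu = 0.003: ε_t = 0.003 (d − c)/c = 0.003 × (880 − 147.51)/147.51 = 0.0149.
Since ε_t ≥ 0.005, the section is tension-controlled.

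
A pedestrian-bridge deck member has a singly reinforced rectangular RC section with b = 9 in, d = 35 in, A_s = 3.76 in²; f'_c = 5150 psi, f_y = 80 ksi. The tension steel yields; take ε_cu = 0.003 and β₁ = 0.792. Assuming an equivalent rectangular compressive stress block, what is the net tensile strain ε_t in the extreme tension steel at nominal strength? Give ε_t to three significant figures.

ε_t ≈ 0.00789

a = A_s f_y/(0.85 f'_c b) = 7.635 in.
β₁ = 0.792, so c = a/β₁ = 7.635/0.792 = 9.640 in.
From the linear strain diagram with ε_cu = 0.003: ε_t = 0.003 (d − c)/c = 0.003 × (35 − 9.640)/9.640 = 0.00789.
Since ε_t ≥ 0.005, the section is tension-controlled.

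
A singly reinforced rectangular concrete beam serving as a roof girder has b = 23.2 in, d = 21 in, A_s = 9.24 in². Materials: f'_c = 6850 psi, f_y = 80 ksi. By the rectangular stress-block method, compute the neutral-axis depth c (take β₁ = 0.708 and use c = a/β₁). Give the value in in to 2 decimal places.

c ≈ 7.73 in

T = A_s f_y = 9.24 × 80 = 739.2 kips.
a = T/(0.85 f'_c b) = 739.2/(0.85 × 6.85 × 23.2) = 5.4722 in.
With β₁ = 0.708, c = a/β₁ = 5.4722/0.708 = 7.73 in.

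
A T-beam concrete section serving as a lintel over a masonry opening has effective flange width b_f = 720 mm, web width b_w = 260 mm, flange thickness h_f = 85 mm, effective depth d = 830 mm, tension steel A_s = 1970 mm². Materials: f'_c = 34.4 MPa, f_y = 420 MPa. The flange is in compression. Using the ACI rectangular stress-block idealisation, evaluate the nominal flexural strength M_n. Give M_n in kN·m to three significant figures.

Tension: T = A_s f_y = 1970 × 420 = 827400 N.
Try a within the flange: a = T/(0.85 f'_c b_f) = 827400/(0.85 × 34.4 × 720) = 39.30 mm.
Since a = 39.30 ≤ h_f = 85 mm, the stress block lies entirely in the flange; analyse as a rectangular beam of width b_f.
M_n = T(d − a/2) = 827400 × (830 − 19.65) = 670.48 × 10⁶ N·mm.
M_n = 670.48 kN·m.

M_n ≈ 670 kN·m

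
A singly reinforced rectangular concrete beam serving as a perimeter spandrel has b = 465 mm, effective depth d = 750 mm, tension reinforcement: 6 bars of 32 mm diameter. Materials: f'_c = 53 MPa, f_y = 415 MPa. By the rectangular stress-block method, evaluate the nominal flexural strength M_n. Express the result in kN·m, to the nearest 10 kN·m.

A_s = 6 × 804 = 4824 mm².
T = A_s f_y = 4824 × 415 = 2001960 N = 2001.96 kN.
From C = T: a = T/(0.85 f'_c b) = 2001960/(0.85 × 53 × 465) = 95.57 mm.
M_n = T(d − a/2) = 2001.96 kN × (750 − 47.785) mm = 1405.81 kN·m.

M_n ≈ 1410 kN·m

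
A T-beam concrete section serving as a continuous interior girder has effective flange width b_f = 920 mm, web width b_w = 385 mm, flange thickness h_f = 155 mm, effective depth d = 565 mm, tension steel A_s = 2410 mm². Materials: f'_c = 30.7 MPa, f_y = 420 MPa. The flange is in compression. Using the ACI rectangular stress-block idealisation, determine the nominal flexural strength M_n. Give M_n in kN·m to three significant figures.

M_n ≈ 551 kN·m

Tension: T = A_s f_y = 2410 × 420 = 1012200 N.
Try a within the flange: a = T/(0.85 f'_c b_f) = 1012200/(0.85 × 30.7 × 920) = 42.16 mm.
Since a = 42.16 ≤ h_f = 155 mm, the stress block lies entirely in the flange; analyse as a rectangular beam of width b_f.
M_n = T(d − a/2) = 1012200 × (565 − 21.08) = 550.56 × 10⁶ N·mm.
M_n = 550.56 kN·m.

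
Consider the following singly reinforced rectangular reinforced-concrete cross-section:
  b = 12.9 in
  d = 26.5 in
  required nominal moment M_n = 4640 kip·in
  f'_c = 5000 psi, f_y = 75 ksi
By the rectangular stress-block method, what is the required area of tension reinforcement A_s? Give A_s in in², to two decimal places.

From M_n = 0.85 f'_c a b (d − a/2):
a = d − √(d² − 2M_n/(0.85 f'_c b)) = 26.5 − √(26.5² − 2 × 4640/(0.85 × 5 × 12.9)) = 3.414 in.
A_s = 0.85 f'_c a b / f_y = 0.85 × 5 × 3.414 × 12.9 / 75 = 2.496 in².

A_s ≈ 2.50 in²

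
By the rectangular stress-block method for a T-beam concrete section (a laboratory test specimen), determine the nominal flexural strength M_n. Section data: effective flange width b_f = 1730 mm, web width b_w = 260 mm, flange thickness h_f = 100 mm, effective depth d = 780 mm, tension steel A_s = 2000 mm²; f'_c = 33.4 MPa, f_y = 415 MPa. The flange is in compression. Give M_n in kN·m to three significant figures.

M_n ≈ 640 kN·m

Tension: T = A_s f_y = 2000 × 415 = 830000 N.
Try a within the flange: a = T/(0.85 f'_c b_f) = 830000/(0.85 × 33.4 × 1730) = 16.90 mm.
Since a = 16.90 ≤ h_f = 100 mm, the stress block lies entirely in the flange; analyse as a rectangular beam of width b_f.
M_n = T(d − a/2) = 830000 × (780 − 8.45) = 640.39 × 10⁶ N·mm.
M_n = 640.39 kN·m.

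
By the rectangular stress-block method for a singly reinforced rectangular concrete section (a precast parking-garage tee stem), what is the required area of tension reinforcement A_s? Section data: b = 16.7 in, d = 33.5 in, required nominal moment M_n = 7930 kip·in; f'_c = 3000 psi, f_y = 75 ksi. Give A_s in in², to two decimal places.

A_s ≈ 3.47 in²

From M_n = 0.85 f'_c a b (d − a/2):
a = d − √(d² − 2M_n/(0.85 f'_c b)) = 33.5 − √(33.5² − 2 × 7930/(0.85 × 3 × 16.7)) = 6.117 in.
A_s = 0.85 f'_c a b / f_y = 0.85 × 3 × 6.117 × 16.7 / 75 = 3.473 in².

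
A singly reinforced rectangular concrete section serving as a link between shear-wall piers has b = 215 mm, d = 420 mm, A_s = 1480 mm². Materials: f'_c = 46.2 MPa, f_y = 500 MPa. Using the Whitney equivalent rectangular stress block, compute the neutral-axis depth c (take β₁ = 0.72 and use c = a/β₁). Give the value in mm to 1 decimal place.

c ≈ 121.7 mm

T = A_s f_y = 1480 × 500 = 740000 N = 740 kN.
Setting C = 0.85 f'_c a b equal to T: a = 740000/(0.85 × 46.2 × 215) = 87.646 mm.
With β₁ = 0.72, c = a/β₁ = 87.646/0.72 = 121.7 mm.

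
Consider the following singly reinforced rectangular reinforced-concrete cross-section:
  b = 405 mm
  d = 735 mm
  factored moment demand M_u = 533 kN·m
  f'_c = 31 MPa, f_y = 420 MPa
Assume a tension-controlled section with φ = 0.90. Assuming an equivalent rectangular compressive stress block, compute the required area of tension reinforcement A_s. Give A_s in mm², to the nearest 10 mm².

A_s ≈ 2030 mm²

M_n = M_u/φ = 533/0.90 = 592.222 kN·m.
With M_n = 0.85 f'_c a b (d − a/2), solve the quadratic for a:
a = d − √(d² − 2M_n/(0.85 f'_c b)) = 735 − √(735² − 2 × 592.222×10⁶/(0.85 × 31 × 405)) = 79.84 mm.
A_s = 0.85 f'_c a b / f_y = 0.85 × 31 × 79.84 × 405 / 420 = 2028.6 mm².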